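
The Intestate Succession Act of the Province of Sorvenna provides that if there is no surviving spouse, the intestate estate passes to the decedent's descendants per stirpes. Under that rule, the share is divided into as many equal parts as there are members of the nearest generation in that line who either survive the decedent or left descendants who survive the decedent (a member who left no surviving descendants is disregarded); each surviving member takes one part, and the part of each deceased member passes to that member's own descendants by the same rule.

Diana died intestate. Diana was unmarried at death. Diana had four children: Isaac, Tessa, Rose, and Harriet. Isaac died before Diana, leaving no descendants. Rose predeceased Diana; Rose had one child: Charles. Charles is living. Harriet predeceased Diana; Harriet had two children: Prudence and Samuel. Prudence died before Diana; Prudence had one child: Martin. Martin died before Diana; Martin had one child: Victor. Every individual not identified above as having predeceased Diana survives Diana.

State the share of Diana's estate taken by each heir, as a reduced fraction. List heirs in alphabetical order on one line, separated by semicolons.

Charles 1/3; Samuel 1/6; Tessa 1/3; Victor 1/6

There is no surviving spouse, so the entire estate passes to Diana's descendants per stirpes.
Isaac left no surviving issue, so that branch lapses and is disregarded.
The estate is divided into 3 equal shares of 1/3 among Tessa, Rose, Harriet.
Tessa is living and takes 1/3.
Rose predeceased; the 1/3 allotted to Rose's branch passes to Rose's issue by representation.
Charles is the sole taker at this level and receives the full 1/3.
Harriet predeceased; the 1/3 allotted to Harriet's branch passes to Harriet's issue by representation.
The 1/3 is divided into 2 equal shares of 1/6 among Prudence, Samuel.
Prudence predeceased; the 1/6 allotted to Prudence's branch passes to Prudence's issue by representation.
Martin's line is the sole branch at this level, so the full 1/6 passes to Martin's issue by representation.
Victor is the sole taker at this level and receives the full 1/6.
Samuel is living and takes 1/6.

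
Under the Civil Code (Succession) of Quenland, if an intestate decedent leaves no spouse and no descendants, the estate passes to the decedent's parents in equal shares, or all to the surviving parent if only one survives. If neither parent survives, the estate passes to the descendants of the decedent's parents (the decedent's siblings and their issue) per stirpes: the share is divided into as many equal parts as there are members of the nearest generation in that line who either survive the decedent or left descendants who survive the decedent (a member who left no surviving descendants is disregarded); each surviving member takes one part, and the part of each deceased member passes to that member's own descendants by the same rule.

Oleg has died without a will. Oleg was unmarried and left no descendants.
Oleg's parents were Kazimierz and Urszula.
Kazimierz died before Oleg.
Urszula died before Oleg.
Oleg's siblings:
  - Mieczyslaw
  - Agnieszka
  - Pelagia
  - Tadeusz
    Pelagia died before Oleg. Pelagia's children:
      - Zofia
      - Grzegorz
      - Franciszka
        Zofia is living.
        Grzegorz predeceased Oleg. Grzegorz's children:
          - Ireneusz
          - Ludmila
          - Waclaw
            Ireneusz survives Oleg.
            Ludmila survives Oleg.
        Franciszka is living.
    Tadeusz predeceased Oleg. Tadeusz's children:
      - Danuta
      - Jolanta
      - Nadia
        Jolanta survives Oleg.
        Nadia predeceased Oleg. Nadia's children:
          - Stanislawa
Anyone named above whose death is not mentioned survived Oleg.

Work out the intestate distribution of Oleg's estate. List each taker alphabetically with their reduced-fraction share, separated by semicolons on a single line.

Agnieszka 1/4; Danuta 1/12; Franciszka 1/12; Ireneusz 1/36; Jolanta 1/12; Ludmila 1/36; Mieczyslaw 1/4; Stanislawa 1/12; Waclaw 1/36; Zofia 1/12

Neither parent survives and there are no descendants, so the estate passes to Oleg's siblings and their issue per stirpes.
The estate is divided into 4 equal shares of 1/4 among Mieczyslaw, Agnieszka, Pelagia, Tadeusz.
Mieczyslaw is living and takes 1/4.
Agnieszka is living and takes 1/4.
Pelagia predeceased; the 1/4 allotted to Pelagia's branch passes to Pelagia's issue by representation.
The 1/4 is divided into 3 equal shares of 1/12 among Zofia, Grzegorz, Franciszka.
Zofia is living and takes 1/12.
Grzegorz predeceased; the 1/12 allotted to Grzegorz's branch passes to Grzegorz's issue by representation.
The 1/12 is divided into 3 equal shares of 1/36 among Ireneusz, Ludmila, Waclaw.
Ireneusz is living and takes 1/36.
Ludmila is living and takes 1/36.
Waclaw is living and takes 1/36.
Franciszka is living and takes 1/12.
Tadeusz predeceased; the 1/4 allotted to Tadeusz's branch passes to Tadeusz's issue by representation.
The 1/4 is divided into 3 equal shares of 1/12 among Danuta, Jolanta, Nadia.
Danuta is living and takes 1/12.
Jolanta is living and takes 1/12.
Nadia predeceased; the 1/12 allotted to Nadia's branch passes to Nadia's issue by representation.
Stanislawa is the sole taker at this level and receives the full 1/12.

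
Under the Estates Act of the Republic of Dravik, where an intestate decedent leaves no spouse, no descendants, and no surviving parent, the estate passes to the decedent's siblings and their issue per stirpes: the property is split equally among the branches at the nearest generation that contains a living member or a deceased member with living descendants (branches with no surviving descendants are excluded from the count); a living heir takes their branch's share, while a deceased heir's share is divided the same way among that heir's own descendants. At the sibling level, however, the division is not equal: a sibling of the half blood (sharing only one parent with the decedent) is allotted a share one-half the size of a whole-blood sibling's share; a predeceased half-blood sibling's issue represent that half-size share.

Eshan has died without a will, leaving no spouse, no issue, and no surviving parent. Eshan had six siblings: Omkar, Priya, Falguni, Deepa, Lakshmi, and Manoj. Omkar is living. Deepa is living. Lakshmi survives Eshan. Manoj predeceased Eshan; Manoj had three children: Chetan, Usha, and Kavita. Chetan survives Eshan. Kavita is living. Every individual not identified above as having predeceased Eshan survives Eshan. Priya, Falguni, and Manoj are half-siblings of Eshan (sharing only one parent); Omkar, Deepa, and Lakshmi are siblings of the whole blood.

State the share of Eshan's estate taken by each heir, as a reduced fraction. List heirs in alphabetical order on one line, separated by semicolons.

Chetan 1/27; Deepa 2/9; Falguni 1/9; Kavita 1/27; Lakshmi 2/9; Omkar 2/9; Priya 1/9; Usha 1/27

No spouse, descendants, or parent survives, so the estate passes to Eshan's siblings per stirpes.
Half-blood siblings count for one-half the weight of whole-blood siblings at the initial division.
Dividing 1 in proportion to weights (total weight 9/2): Omkar (weight 1) → 2/9; Priya (weight 1/2) → 1/9; Falguni (weight 1/2) → 1/9; Deepa (weight 1) → 2/9; Lakshmi (weight 1) → 2/9; Manoj (weight 1/2) → 1/9.
Omkar is living and takes 2/9.
Priya is living and takes 1/9.
Falguni is living and takes 1/9.
Deepa is living and takes 2/9.
Lakshmi is living and takes 2/9.
Manoj predeceased; the 1/9 allotted to Manoj's branch passes to Manoj's issue by representation.
The 1/9 is divided into 3 equal shares of 1/27 among Chetan, Usha, Kavita.
Chetan is living and takes 1/27.
Usha is living and takes 1/27.
Kavita is living and takes 1/27.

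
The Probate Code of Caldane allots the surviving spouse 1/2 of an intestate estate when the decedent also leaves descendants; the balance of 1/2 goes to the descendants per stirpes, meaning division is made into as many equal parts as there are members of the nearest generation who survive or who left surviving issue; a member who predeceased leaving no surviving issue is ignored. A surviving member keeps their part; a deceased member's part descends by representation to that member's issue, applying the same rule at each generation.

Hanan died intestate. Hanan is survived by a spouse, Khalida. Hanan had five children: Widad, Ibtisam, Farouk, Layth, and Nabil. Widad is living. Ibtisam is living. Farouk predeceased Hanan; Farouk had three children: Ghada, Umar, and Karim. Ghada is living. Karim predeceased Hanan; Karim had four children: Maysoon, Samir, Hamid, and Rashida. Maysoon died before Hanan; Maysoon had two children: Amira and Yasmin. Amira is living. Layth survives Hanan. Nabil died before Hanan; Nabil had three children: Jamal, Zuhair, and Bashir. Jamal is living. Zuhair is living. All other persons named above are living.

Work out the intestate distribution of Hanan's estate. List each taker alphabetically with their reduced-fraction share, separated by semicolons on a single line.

Amira 1/240; Bashir 1/30; Ghada 1/30; Hamid 1/120; Ibtisam 1/10; Jamal 1/30; Khalida 1/2; Layth 1/10; Rashida 1/120; Samir 1/120; Umar 1/30; Widad 1/10; Yasmin 1/240; Zuhair 1/30

Khalida, as surviving spouse, takes 1/2.
The remaining 1/2 passes to Hanan's descendants per stirpes.
The 1/2 is divided into 5 equal shares of 1/10 among Widad, Ibtisam, Farouk, Layth, Nabil.
Widad is living and takes 1/10.
Ibtisam is living and takes 1/10.
Farouk predeceased; the 1/10 allotted to Farouk's branch passes to Farouk's issue by representation.
The 1/10 is divided into 3 equal shares of 1/30 among Ghada, Umar, Karim.
Ghada is living and takes 1/30.
Umar is living and takes 1/30.
Karim predeceased; the 1/30 allotted to Karim's branch passes to Karim's issue by representation.
The 1/30 is divided into 4 equal shares of 1/120 among Maysoon, Samir, Hamid, Rashida.
Maysoon predeceased; the 1/120 allotted to Maysoon's branch passes to Maysoon's issue by representation.
The 1/120 is divided into 2 equal shares of 1/240 among Amira, Yasmin.
Amira is living and takes 1/240.
Yasmin is living and takes 1/240.
Samir is living and takes 1/120.
Hamid is living and takes 1/120.
Rashida is living and takes 1/120.
Layth is living and takes 1/10.
Nabil predeceased; the 1/10 allotted to Nabil's branch passes to Nabil's issue by representation.
The 1/10 is divided into 3 equal shares of 1/30 among Jamal, Zuhair, Bashir.
Jamal is living and takes 1/30.
Zuhair is living and takes 1/30.
Bashir is living and takes 1/30.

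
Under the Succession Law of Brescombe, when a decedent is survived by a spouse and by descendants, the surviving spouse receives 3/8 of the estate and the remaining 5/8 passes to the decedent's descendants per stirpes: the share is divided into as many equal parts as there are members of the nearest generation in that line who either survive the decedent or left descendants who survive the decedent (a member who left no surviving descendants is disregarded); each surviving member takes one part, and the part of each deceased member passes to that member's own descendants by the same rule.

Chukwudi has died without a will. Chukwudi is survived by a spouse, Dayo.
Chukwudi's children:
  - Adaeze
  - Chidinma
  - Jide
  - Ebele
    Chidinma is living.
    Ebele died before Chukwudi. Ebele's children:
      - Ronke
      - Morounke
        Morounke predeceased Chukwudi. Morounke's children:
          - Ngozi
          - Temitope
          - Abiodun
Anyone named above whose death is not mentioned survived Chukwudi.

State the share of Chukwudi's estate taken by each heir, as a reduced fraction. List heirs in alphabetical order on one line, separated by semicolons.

Dayo, as surviving spouse, takes 3/8.
The remaining 5/8 passes to Chukwudi's descendants per stirpes.
The 5/8 is divided into 4 equal shares of 5/32 among Adaeze, Chidinma, Jide, Ebele.
Adaeze is living and takes 5/32.
Chidinma is living and takes 5/32.
Jide is living and takes 5/32.
Ebele predeceased; the 5/32 allotted to Ebele's branch passes to Ebele's issue by representation.
The 5/32 is divided into 2 equal shares of 5/64 among Ronke, Morounke.
Ronke is living and takes 5/64.
Morounke predeceased; the 5/64 allotted to Morounke's branch passes to Morounke's issue by representation.
The 5/64 is divided into 3 equal shares of 5/192 among Ngozi, Temitope, Abiodun.
Ngozi is living and takes 5/192.
Temitope is living and takes 5/192.
Abiodun is living and takes 5/192.

Abiodun 5/192; Adaeze 5/32; Chidinma 5/32; Dayo 3/8; Jide 5/32; Ngozi 5/192; Ronke 5/64; Temitope 5/192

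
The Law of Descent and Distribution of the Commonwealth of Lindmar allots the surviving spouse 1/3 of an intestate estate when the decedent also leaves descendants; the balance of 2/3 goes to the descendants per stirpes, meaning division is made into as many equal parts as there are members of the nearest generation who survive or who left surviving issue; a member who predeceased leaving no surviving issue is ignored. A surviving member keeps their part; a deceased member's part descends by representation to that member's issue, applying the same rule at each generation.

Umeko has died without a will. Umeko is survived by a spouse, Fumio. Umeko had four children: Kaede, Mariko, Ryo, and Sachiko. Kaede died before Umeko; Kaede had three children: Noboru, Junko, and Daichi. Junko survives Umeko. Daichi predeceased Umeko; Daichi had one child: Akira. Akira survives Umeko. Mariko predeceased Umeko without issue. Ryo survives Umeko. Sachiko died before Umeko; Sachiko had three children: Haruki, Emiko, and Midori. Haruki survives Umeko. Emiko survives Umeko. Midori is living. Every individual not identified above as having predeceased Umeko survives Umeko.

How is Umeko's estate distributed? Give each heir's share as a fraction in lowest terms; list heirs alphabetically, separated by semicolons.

Fumio, as surviving spouse, takes 1/3.
The remaining 2/3 passes to Umeko's descendants per stirpes.
Mariko left no surviving issue, so that branch lapses and is disregarded.
The 2/3 is divided into 3 equal shares of 2/9 among Kaede, Ryo, Sachiko.
Kaede predeceased; the 2/9 allotted to Kaede's branch passes to Kaede's issue by representation.
The 2/9 is divided into 3 equal shares of 2/27 among Noboru, Junko, Daichi.
Noboru is living and takes 2/27.
Junko is living and takes 2/27.
Daichi predeceased; the 2/27 allotted to Daichi's branch passes to Daichi's issue by representation.
Akira is the sole taker at this level and receives the full 2/27.
Ryo is living and takes 2/9.
Sachiko predeceased; the 2/9 allotted to Sachiko's branch passes to Sachiko's issue by representation.
The 2/9 is divided into 3 equal shares of 2/27 among Haruki, Emiko, Midori.
Haruki is living and takes 2/27.
Emiko is living and takes 2/27.
Midori is living and takes 2/27.

Akira 2/27; Emiko 2/27; Fumio 1/3; Haruki 2/27; Junko 2/27; Midori 2/27; Noboru 2/27; Ryo 2/9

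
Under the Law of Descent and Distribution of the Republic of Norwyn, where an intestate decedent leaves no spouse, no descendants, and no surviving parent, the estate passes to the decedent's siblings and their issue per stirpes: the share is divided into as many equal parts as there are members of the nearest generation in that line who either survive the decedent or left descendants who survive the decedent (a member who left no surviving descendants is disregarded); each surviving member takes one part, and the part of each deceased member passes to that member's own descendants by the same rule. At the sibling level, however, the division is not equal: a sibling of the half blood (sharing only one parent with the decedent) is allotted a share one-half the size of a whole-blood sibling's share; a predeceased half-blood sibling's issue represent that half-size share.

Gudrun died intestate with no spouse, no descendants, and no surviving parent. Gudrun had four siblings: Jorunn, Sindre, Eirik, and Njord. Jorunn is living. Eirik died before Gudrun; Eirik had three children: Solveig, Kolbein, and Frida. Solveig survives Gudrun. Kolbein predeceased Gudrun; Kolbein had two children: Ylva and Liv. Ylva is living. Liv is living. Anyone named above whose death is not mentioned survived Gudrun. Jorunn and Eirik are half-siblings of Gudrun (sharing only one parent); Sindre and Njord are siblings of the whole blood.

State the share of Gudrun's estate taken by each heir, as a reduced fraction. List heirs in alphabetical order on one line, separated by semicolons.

No spouse, descendants, or parent survives, so the estate passes to Gudrun's siblings per stirpes.
Half-blood siblings count for one-half the weight of whole-blood siblings at the initial division.
Dividing 1 in proportion to weights (total weight 3): Jorunn (weight 1/2) → 1/6; Sindre (weight 1) → 1/3; Eirik (weight 1/2) → 1/6; Njord (weight 1) → 1/3.
Jorunn is living and takes 1/6.
Sindre is living and takes 1/3.
Eirik predeceased; the 1/6 allotted to Eirik's branch passes to Eirik's issue by representation.
The 1/6 is divided into 3 equal shares of 1/18 among Solveig, Kolbein, Frida.
Solveig is living and takes 1/18.
Kolbein predeceased; the 1/18 allotted to Kolbein's branch passes to Kolbein's issue by representation.
The 1/18 is divided into 2 equal shares of 1/36 among Ylva, Liv.
Ylva is living and takes 1/36.
Liv is living and takes 1/36.
Frida is living and takes 1/18.
Njord is living and takes 1/3.

Frida 1/18; Jorunn 1/6; Liv 1/36; Njord 1/3; Sindre 1/3; Solveig 1/18; Ylva 1/36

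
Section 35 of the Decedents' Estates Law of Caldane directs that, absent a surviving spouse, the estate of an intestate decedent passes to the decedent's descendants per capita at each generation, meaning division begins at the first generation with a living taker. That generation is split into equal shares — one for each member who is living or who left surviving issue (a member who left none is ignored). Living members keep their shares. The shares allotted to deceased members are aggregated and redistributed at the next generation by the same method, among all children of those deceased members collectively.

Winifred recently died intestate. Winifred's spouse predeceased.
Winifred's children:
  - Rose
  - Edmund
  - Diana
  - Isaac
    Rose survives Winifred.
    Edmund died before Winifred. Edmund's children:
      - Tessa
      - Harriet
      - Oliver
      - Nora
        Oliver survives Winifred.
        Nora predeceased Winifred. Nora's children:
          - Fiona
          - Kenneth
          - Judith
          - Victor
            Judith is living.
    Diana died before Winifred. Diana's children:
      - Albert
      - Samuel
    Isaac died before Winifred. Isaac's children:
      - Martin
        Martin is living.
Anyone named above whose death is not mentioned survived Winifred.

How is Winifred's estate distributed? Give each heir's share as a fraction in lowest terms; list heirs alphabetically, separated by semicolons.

Albert 3/28; Fiona 3/112; Harriet 3/28; Judith 3/112; Kenneth 3/112; Martin 3/28; Oliver 3/28; Rose 1/4; Samuel 3/28; Tessa 3/28; Victor 3/112

There is no surviving spouse, so the entire estate passes to Winifred's descendants per capita at each generation.
At generation 1 (Rose, Edmund, Diana, Isaac) there are 4 shares of (1)/4 = 1/4 each.
Living: Rose — each takes 1/4.
Deceased: Edmund, Diana, and Isaac. Their combined 3/4 is pooled and carried to generation 2.
At generation 2 (Tessa, Harriet, Oliver, Nora, Albert, Samuel, Martin) there are 7 shares of (3/4)/7 = 3/28 each.
Living: Tessa, Harriet, Oliver, Albert, Samuel, and Martin — each takes 3/28.
Deceased: Nora. That 3/28 share is carried to generation 3.
At generation 3 (Fiona, Kenneth, Judith, Victor) there are 4 shares of (3/28)/4 = 3/112 each.
Living: Fiona, Kenneth, Judith, and Victor — each takes 3/112.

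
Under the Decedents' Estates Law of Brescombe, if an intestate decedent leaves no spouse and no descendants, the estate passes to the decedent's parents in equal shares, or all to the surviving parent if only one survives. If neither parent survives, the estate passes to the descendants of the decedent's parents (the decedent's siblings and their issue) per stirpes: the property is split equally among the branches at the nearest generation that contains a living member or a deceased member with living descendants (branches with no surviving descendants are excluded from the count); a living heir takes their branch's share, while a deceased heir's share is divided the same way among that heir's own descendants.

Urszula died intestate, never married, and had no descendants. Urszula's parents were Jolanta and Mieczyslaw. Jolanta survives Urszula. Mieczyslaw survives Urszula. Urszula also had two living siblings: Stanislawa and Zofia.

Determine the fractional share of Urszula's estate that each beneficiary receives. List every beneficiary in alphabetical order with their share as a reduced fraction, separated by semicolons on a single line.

Jolanta 1/2; Mieczyslaw 1/2

Both parents survive, so Jolanta and Mieczyslaw each take 1/2. The siblings take nothing because a surviving parent has priority.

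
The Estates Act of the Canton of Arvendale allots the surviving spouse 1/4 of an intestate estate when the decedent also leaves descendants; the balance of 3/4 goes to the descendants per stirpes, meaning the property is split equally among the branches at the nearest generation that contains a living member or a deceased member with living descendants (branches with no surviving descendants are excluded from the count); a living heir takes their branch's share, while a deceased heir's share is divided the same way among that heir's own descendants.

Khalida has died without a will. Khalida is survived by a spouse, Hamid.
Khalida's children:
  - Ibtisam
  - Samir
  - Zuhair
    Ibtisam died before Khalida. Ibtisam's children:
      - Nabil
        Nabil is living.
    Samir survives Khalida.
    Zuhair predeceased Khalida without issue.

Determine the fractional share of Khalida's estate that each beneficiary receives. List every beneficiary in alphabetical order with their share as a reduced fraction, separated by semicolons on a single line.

Hamid 1/4; Nabil 3/8; Samir 3/8

Hamid, as surviving spouse, takes 1/4.
The remaining 3/4 passes to Khalida's descendants per stirpes.
Zuhair left no surviving issue, so that branch lapses and is disregarded.
The 3/4 is divided into 2 equal shares of 3/8 among Ibtisam, Samir.
Ibtisam predeceased; the 3/8 allotted to Ibtisam's branch passes to Ibtisam's issue by representation.
Nabil is the sole taker at this level and receives the full 3/8.
Samir is living and takes 3/8.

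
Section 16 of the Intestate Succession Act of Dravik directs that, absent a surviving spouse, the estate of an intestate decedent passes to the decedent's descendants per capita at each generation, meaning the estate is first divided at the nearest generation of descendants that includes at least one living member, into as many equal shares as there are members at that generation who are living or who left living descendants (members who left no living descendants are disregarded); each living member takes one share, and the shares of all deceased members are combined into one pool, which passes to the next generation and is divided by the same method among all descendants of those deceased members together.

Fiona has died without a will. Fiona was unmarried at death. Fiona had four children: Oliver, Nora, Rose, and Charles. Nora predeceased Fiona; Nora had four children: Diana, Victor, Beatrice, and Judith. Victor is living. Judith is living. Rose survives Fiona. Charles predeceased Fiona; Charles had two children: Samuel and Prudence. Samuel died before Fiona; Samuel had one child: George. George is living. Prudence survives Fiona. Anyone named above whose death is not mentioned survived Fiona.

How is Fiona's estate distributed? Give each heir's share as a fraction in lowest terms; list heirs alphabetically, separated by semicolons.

There is no surviving spouse, so the entire estate passes to Fiona's descendants per capita at each generation.
At generation 1 (Oliver, Nora, Rose, Charles) there are 4 shares of (1)/4 = 1/4 each.
Living: Oliver and Rose — each takes 1/4.
Deceased: Nora and Charles. Their combined 1/2 is pooled and carried to generation 2.
At generation 2 (Diana, Victor, Beatrice, Judith, Samuel, Prudence) there are 6 shares of (1/2)/6 = 1/12 each.
Living: Diana, Victor, Beatrice, Judith, and Prudence — each takes 1/12.
Deceased: Samuel. That 1/12 share is carried to generation 3.
At generation 3 (George) there are 1 shares of (1/12)/1 = 1/12 each.
Living: George — each takes 1/12.

Beatrice 1/12; Diana 1/12; George 1/12; Judith 1/12; Oliver 1/4; Prudence 1/12; Rose 1/4; Victor 1/12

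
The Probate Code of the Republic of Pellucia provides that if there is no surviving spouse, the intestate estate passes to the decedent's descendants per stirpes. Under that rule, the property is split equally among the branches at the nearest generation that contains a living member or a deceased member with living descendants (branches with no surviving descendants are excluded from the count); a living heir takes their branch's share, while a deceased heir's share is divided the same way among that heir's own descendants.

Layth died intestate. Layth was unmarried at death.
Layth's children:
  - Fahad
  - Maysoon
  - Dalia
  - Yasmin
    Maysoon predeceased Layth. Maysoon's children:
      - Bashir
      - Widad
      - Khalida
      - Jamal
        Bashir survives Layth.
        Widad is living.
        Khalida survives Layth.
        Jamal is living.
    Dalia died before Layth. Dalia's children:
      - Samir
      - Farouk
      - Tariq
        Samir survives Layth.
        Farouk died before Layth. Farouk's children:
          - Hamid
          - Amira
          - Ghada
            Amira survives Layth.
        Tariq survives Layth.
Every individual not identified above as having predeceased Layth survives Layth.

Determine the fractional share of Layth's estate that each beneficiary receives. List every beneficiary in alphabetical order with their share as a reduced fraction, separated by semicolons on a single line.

There is no surviving spouse, so the entire estate passes to Layth's descendants per stirpes.
The estate is divided into 4 equal shares of 1/4 among Fahad, Maysoon, Dalia, Yasmin.
Fahad is living and takes 1/4.
Maysoon predeceased; the 1/4 allotted to Maysoon's branch passes to Maysoon's issue by representation.
The 1/4 is divided into 4 equal shares of 1/16 among Bashir, Widad, Khalida, Jamal.
Bashir is living and takes 1/16.
Widad is living and takes 1/16.
Khalida is living and takes 1/16.
Jamal is living and takes 1/16.
Dalia predeceased; the 1/4 allotted to Dalia's branch passes to Dalia's issue by representation.
The 1/4 is divided into 3 equal shares of 1/12 among Samir, Farouk, Tariq.
Samir is living and takes 1/12.
Farouk predeceased; the 1/12 allotted to Farouk's branch passes to Farouk's issue by representation.
The 1/12 is divided into 3 equal shares of 1/36 among Hamid, Amira, Ghada.
Hamid is living and takes 1/36.
Amira is living and takes 1/36.
Ghada is living and takes 1/36.
Tariq is living and takes 1/12.
Yasmin is living and takes 1/4.

Amira 1/36; Bashir 1/16; Fahad 1/4; Ghada 1/36; Hamid 1/36; Jamal 1/16; Khalida 1/16; Samir 1/12; Tariq 1/12; Widad 1/16; Yasmin 1/4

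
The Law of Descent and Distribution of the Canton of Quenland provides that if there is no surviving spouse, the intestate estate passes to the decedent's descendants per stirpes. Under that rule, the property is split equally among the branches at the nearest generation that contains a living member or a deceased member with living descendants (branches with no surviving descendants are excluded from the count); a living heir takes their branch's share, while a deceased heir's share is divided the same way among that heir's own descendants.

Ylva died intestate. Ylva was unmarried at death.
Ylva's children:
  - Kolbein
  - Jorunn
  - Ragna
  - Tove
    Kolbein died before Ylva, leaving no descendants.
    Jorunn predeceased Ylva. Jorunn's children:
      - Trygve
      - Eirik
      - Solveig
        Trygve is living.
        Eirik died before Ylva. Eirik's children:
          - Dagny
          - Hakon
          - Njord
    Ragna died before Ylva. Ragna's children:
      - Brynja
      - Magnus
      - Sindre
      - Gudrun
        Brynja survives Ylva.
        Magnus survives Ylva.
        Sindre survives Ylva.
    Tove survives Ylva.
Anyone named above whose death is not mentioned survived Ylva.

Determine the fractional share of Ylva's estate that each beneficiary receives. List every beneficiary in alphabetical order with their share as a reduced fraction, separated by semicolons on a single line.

There is no surviving spouse, so the entire estate passes to Ylva's descendants per stirpes.
Kolbein left no surviving issue, so that branch lapses and is disregarded.
The estate is divided into 3 equal shares of 1/3 among Jorunn, Ragna, Tove.
Jorunn predeceased; the 1/3 allotted to Jorunn's branch passes to Jorunn's issue by representation.
The 1/3 is divided into 3 equal shares of 1/9 among Trygve, Eirik, Solveig.
Trygve is living and takes 1/9.
Eirik predeceased; the 1/9 allotted to Eirik's branch passes to Eirik's issue by representation.
The 1/9 is divided into 3 equal shares of 1/27 among Dagny, Hakon, Njord.
Dagny is living and takes 1/27.
Hakon is living and takes 1/27.
Njord is living and takes 1/27.
Solveig is living and takes 1/9.
Ragna predeceased; the 1/3 allotted to Ragna's branch passes to Ragna's issue by representation.
The 1/3 is divided into 4 equal shares of 1/12 among Brynja, Magnus, Sindre, Gudrun.
Brynja is living and takes 1/12.
Magnus is living and takes 1/12.
Sindre is living and takes 1/12.
Gudrun is living and takes 1/12.
Tove is living and takes 1/3.

Brynja 1/12; Dagny 1/27; Gudrun 1/12; Hakon 1/27; Magnus 1/12; Njord 1/27; Sindre 1/12; Solveig 1/9; Tove 1/3; Trygve 1/9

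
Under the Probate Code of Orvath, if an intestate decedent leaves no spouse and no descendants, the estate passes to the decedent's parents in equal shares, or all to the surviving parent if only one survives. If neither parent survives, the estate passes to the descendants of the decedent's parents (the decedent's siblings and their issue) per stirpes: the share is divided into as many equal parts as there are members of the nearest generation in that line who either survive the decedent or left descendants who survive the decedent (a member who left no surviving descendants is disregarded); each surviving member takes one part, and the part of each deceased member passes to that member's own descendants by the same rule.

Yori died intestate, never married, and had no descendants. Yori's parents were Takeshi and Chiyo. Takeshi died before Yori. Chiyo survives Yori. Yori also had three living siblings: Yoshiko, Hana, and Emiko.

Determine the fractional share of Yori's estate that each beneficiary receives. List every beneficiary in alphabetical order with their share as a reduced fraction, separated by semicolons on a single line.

Only one parent, Chiyo, survives, so Chiyo takes the entire estate. The siblings take nothing because a surviving parent has priority.

Chiyo 1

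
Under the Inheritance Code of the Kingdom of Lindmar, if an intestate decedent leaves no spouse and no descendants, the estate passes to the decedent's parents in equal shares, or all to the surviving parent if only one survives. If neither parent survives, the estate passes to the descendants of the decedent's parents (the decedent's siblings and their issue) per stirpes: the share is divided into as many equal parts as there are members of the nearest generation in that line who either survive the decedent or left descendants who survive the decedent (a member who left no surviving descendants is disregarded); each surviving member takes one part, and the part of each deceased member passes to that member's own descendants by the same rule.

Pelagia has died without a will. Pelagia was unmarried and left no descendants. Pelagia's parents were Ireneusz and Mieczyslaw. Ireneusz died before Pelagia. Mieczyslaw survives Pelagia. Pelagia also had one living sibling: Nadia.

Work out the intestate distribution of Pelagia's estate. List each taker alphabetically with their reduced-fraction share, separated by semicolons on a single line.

Only one parent, Mieczyslaw, survives, so Mieczyslaw takes the entire estate. The siblings take nothing because a surviving parent has priority.

Mieczyslaw 1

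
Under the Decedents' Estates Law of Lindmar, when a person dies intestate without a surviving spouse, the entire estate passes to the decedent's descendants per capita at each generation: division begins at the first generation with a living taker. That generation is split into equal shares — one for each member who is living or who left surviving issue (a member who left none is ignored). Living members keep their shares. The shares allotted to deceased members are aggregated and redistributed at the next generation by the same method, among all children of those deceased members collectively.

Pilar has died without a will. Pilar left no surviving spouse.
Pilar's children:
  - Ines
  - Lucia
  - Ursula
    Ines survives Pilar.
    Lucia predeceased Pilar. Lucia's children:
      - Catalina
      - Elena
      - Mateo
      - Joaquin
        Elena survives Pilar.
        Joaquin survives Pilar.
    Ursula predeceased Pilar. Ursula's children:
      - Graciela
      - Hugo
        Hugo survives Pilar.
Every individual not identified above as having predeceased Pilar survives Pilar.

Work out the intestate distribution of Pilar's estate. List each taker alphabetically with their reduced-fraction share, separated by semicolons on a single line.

There is no surviving spouse, so the entire estate passes to Pilar's descendants per capita at each generation.
At generation 1 (Ines, Lucia, Ursula) there are 3 shares of (1)/3 = 1/3 each.
Living: Ines — each takes 1/3.
Deceased: Lucia and Ursula. Their combined 2/3 is pooled and carried to generation 2.
At generation 2 (Catalina, Elena, Mateo, Joaquin, Graciela, Hugo) there are 6 shares of (2/3)/6 = 1/9 each.
Living: Catalina, Elena, Mateo, Joaquin, Graciela, and Hugo — each takes 1/9.

Catalina 1/9; Elena 1/9; Graciela 1/9; Hugo 1/9; Ines 1/3; Joaquin 1/9; Mateo 1/9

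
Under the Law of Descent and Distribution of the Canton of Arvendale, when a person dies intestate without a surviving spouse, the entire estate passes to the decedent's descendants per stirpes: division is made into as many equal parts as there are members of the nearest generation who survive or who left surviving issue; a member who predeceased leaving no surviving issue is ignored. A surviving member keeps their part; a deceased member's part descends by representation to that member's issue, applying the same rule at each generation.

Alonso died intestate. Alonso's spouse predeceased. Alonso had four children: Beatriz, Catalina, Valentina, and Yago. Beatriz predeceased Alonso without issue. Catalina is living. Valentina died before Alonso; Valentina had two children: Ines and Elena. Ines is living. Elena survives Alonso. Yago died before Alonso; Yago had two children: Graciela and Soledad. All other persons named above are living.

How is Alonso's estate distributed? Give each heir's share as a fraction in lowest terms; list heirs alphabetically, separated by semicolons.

Catalina 1/3; Elena 1/6; Graciela 1/6; Ines 1/6; Soledad 1/6

There is no surviving spouse, so the entire estate passes to Alonso's descendants per stirpes.
Beatriz left no surviving issue, so that branch lapses and is disregarded.
The estate is divided into 3 equal shares of 1/3 among Catalina, Valentina, Yago.
Catalina is living and takes 1/3.
Valentina predeceased; the 1/3 allotted to Valentina's branch passes to Valentina's issue by representation.
The 1/3 is divided into 2 equal shares of 1/6 among Ines, Elena.
Ines is living and takes 1/6.
Elena is living and takes 1/6.
Yago predeceased; the 1/3 allotted to Yago's branch passes to Yago's issue by representation.
The 1/3 is divided into 2 equal shares of 1/6 among Graciela, Soledad.
Graciela is living and takes 1/6.
Soledad is living and takes 1/6.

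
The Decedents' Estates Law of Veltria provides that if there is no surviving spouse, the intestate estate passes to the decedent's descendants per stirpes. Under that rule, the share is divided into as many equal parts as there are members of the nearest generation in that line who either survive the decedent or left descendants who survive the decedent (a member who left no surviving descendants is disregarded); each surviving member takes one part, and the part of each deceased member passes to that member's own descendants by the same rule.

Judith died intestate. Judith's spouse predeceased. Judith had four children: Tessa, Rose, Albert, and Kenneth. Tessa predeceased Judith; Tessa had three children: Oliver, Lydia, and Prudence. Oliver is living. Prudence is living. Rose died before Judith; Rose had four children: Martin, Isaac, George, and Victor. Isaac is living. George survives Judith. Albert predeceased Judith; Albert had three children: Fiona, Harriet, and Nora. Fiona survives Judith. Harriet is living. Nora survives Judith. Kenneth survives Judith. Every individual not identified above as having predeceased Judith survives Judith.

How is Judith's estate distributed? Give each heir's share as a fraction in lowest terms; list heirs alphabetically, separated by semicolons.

Fiona 1/12; George 1/16; Harriet 1/12; Isaac 1/16; Kenneth 1/4; Lydia 1/12; Martin 1/16; Nora 1/12; Oliver 1/12; Prudence 1/12; Victor 1/16

There is no surviving spouse, so the entire estate passes to Judith's descendants per stirpes.
The estate is divided into 4 equal shares of 1/4 among Tessa, Rose, Albert, Kenneth.
Tessa predeceased; the 1/4 allotted to Tessa's branch passes to Tessa's issue by representation.
The 1/4 is divided into 3 equal shares of 1/12 among Oliver, Lydia, Prudence.
Oliver is living and takes 1/12.
Lydia is living and takes 1/12.
Prudence is living and takes 1/12.
Rose predeceased; the 1/4 allotted to Rose's branch passes to Rose's issue by representation.
The 1/4 is divided into 4 equal shares of 1/16 among Martin, Isaac, George, Victor.
Martin is living and takes 1/16.
Isaac is living and takes 1/16.
George is living and takes 1/16.
Victor is living and takes 1/16.
Albert predeceased; the 1/4 allotted to Albert's branch passes to Albert's issue by representation.
The 1/4 is divided into 3 equal shares of 1/12 among Fiona, Harriet, Nora.
Fiona is living and takes 1/12.
Harriet is living and takes 1/12.
Nora is living and takes 1/12.
Kenneth is living and takes 1/4.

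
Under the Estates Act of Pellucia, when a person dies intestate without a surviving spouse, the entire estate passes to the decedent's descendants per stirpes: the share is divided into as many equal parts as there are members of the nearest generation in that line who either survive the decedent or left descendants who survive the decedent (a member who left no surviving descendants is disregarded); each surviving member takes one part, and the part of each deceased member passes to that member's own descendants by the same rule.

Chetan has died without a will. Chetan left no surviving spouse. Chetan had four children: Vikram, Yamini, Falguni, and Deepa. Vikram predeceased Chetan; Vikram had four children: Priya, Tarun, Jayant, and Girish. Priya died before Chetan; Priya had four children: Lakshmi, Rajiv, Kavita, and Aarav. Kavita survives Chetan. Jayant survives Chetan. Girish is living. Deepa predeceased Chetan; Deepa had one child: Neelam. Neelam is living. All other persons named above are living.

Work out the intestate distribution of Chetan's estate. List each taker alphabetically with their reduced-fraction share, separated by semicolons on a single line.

Aarav 1/64; Falguni 1/4; Girish 1/16; Jayant 1/16; Kavita 1/64; Lakshmi 1/64; Neelam 1/4; Rajiv 1/64; Tarun 1/16; Yamini 1/4

There is no surviving spouse, so the entire estate passes to Chetan's descendants per stirpes.
The estate is divided into 4 equal shares of 1/4 among Vikram, Yamini, Falguni, Deepa.
Vikram predeceased; the 1/4 allotted to Vikram's branch passes to Vikram's issue by representation.
The 1/4 is divided into 4 equal shares of 1/16 among Priya, Tarun, Jayant, Girish.
Priya predeceased; the 1/16 allotted to Priya's branch passes to Priya's issue by representation.
The 1/16 is divided into 4 equal shares of 1/64 among Lakshmi, Rajiv, Kavita, Aarav.
Lakshmi is living and takes 1/64.
Rajiv is living and takes 1/64.
Kavita is living and takes 1/64.
Aarav is living and takes 1/64.
Tarun is living and takes 1/16.
Jayant is living and takes 1/16.
Girish is living and takes 1/16.
Yamini is living and takes 1/4.
Falguni is living and takes 1/4.
Deepa predeceased; the 1/4 allotted to Deepa's branch passes to Deepa's issue by representation.
Neelam is the sole taker at this level and receives the full 1/4.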